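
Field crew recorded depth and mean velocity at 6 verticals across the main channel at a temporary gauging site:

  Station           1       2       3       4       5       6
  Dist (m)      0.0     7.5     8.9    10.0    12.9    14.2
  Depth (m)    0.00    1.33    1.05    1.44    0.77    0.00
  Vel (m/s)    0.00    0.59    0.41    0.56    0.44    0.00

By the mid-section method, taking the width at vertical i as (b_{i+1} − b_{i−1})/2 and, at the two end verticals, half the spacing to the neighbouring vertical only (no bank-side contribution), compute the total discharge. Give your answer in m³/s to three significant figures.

6.35 m³/s

w_2 = (8.9 − 0.0)/2 = 4.45 m; q_2 = 0.59 × 1.33 × 4.45 = 3.492 m³/s
w_3 = (10.0 − 7.5)/2 = 1.25 m; q_3 = 0.41 × 1.05 × 1.25 = 0.5381 m³/s
w_4 = (12.9 − 8.9)/2 = 2 m; q_4 = 0.56 × 1.44 × 2 = 1.613 m³/s
w_5 = (14.2 − 10.0)/2 = 2.1 m; q_5 = 0.44 × 0.77 × 2.1 = 0.7115 m³/s
Stations 1, 6 contribute zero (depth or velocity is 0).
Q = Σ qᵢ = 6.354 m³/s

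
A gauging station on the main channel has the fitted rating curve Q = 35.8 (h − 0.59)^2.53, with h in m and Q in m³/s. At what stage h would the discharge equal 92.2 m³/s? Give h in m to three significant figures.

2.04 m

h − h₀ = (Q/C)^(1/b) = (92.2/35.8)^(1/2.53) = 1.453 m
h = 0.59 + 1.453 = 2.043 m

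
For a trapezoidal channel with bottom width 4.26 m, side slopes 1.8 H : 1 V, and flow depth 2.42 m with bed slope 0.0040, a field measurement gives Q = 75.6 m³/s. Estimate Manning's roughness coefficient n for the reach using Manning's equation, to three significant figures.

A = (b + z·y)·y = (4.26 + 1.8×2.42)×2.42 = 20.85 m²
P = b + 2y√(1+z²) = 4.26 + 2×2.42×√(1+1.8²) = 14.23 m
R = A/P = 20.85/14.23 = 1.466 m
n = (1/Q)·A·R^(2/3)·S^(1/2) = (1/75.6) × 20.85 × 1.290 × 0.06325 = 0.02251

0.0225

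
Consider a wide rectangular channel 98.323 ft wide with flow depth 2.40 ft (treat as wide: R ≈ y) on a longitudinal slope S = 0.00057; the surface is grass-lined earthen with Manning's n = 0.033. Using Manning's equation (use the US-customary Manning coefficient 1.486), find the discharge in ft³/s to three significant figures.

A = b·y = 98.323 × 2.40 = 236.0 ft²
Wide channel: R ≈ y = 2.40 ft
Q = (1.486/n)·A·R^(2/3)·S^(1/2) = (1.486/0.033) × 236.0 × 2.400^(2/3) × 0.00057^(1/2) = 454.8 ft³/s

455 ft³/s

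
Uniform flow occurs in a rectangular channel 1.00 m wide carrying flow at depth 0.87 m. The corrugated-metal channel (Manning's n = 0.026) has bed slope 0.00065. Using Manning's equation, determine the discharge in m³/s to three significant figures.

0.397 m³/s

A = b·y = 1.00 × 0.87 = 0.8700 m²
P = b + 2y = 1.00 + 2×0.87 = 2.740 m
R = A/P = 0.8700/2.740 = 0.3175 m
Q = (1/n)·A·R^(2/3)·S^(1/2) = (1/0.026) × 0.8700 × 0.3175^(2/3) × 0.00065^(1/2) = 0.3971 m³/s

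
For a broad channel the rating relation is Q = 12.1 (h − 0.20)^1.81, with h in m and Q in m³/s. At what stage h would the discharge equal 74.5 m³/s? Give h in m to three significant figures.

2.93 m

h − h₀ = (Q/C)^(1/b) = (74.5/12.1)^(1/1.81) = 2.730 m
h = 0.20 + 2.730 = 2.930 m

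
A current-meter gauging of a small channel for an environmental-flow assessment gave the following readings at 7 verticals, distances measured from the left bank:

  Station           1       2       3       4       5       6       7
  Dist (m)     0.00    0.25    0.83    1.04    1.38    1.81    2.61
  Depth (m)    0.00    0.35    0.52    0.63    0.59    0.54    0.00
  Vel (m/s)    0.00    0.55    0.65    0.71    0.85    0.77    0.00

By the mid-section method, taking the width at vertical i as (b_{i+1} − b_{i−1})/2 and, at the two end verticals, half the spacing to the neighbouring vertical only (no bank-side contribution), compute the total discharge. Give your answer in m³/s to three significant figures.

w_2 = (0.83 − 0.00)/2 = 0.415 m; q_2 = 0.55 × 0.35 × 0.415 = 0.07989 m³/s
w_3 = (1.04 − 0.25)/2 = 0.395 m; q_3 = 0.65 × 0.52 × 0.395 = 0.1335 m³/s
w_4 = (1.38 − 0.83)/2 = 0.275 m; q_4 = 0.71 × 0.63 × 0.275 = 0.1230 m³/s
w_5 = (1.81 − 1.04)/2 = 0.385 m; q_5 = 0.85 × 0.59 × 0.385 = 0.1931 m³/s
w_6 = (2.61 − 1.38)/2 = 0.615 m; q_6 = 0.77 × 0.54 × 0.615 = 0.2557 m³/s
Stations 1, 7 contribute zero (depth or velocity is 0).
Q = Σ qᵢ = 0.7852 m³/s

0.785 m³/s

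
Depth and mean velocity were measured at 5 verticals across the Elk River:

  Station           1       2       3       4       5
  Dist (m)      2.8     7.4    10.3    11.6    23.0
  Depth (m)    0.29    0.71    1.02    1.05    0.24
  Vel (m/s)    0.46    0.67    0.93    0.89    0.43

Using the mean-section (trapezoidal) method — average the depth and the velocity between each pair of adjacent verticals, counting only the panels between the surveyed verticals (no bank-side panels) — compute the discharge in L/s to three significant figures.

9380 L/s

Panel 1-2: Δb = 4.6 m, d̄ = (0.29+0.71)/2 = 0.5, v̄ = (0.46+0.67)/2 = 0.565 → q = 4.6×0.5×0.565 = 1.300 m³/s
Panel 2-3: Δb = 2.9 m, d̄ = (0.71+1.02)/2 = 0.865, v̄ = (0.67+0.93)/2 = 0.8 → q = 2.9×0.865×0.8 = 2.007 m³/s
Panel 3-4: Δb = 1.3 m, d̄ = (1.02+1.05)/2 = 1.035, v̄ = (0.93+0.89)/2 = 0.91 → q = 1.3×1.035×0.91 = 1.224 m³/s
Panel 4-5: Δb = 11.4 m, d̄ = (1.05+0.24)/2 = 0.645, v̄ = (0.89+0.43)/2 = 0.66 → q = 11.4×0.645×0.66 = 4.853 m³/s
Q = Σ q = 9.384 m³/s
= 9.384 × 1000 = 9384 L/s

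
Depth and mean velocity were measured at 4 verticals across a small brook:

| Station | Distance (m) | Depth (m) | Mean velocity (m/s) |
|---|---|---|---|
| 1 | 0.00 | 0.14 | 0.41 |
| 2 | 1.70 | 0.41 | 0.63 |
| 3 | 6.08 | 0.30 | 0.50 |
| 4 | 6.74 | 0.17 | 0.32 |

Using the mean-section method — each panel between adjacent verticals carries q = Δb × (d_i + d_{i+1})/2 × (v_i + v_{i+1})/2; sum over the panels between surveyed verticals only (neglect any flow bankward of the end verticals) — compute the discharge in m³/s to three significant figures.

1.19 m³/s

Panel 1-2: Δb = 1.7 m, d̄ = (0.14+0.41)/2 = 0.275, v̄ = (0.41+0.63)/2 = 0.52 → q = 1.7×0.275×0.52 = 0.2431 m³/s
Panel 2-3: Δb = 4.38 m, d̄ = (0.41+0.30)/2 = 0.355, v̄ = (0.63+0.50)/2 = 0.565 → q = 4.38×0.355×0.565 = 0.8785 m³/s
Panel 3-4: Δb = 0.66 m, d̄ = (0.30+0.17)/2 = 0.235, v̄ = (0.50+0.32)/2 = 0.41 → q = 0.66×0.235×0.41 = 0.06359 m³/s
Q = Σ q = 1.185 m³/s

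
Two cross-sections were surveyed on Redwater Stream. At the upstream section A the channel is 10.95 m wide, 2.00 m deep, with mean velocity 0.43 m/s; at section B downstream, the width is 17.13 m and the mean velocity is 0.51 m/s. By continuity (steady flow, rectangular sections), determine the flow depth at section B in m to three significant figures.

1.08 m

Q = A₁V₁ = (10.95×2.00) × 0.43 = 9.417 m³/s
d₂ = Q/(b₂ V₂) = 9.417/(17.13×0.51) = 1.078 m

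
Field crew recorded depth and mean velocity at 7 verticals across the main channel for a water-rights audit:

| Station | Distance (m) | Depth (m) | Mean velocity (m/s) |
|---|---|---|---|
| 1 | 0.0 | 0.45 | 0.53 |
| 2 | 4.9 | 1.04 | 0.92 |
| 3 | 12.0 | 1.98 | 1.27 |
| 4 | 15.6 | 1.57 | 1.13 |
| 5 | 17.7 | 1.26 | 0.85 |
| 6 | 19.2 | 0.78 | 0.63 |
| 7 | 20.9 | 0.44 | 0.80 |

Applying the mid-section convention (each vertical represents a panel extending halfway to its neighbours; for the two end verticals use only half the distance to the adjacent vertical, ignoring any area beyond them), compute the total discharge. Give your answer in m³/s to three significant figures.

w_1 = (4.9 − 0.0)/2 = 2.45 m; q_1 = 0.53 × 0.45 × 2.45 = 0.5843 m³/s
w_2 = (12.0 − 0.0)/2 = 6 m; q_2 = 0.92 × 1.04 × 6 = 5.741 m³/s
w_3 = (15.6 − 4.9)/2 = 5.35 m; q_3 = 1.27 × 1.98 × 5.35 = 13.45 m³/s
w_4 = (17.7 − 12.0)/2 = 2.85 m; q_4 = 1.13 × 1.57 × 2.85 = 5.056 m³/s
w_5 = (19.2 − 15.6)/2 = 1.8 m; q_5 = 0.85 × 1.26 × 1.8 = 1.928 m³/s
w_6 = (20.9 − 17.7)/2 = 1.6 m; q_6 = 0.63 × 0.78 × 1.6 = 0.7862 m³/s
w_7 = (20.9 − 19.2)/2 = 0.85 m; q_7 = 0.80 × 0.44 × 0.85 = 0.2992 m³/s
Q = Σ qᵢ = 27.85 m³/s

27.8 m³/s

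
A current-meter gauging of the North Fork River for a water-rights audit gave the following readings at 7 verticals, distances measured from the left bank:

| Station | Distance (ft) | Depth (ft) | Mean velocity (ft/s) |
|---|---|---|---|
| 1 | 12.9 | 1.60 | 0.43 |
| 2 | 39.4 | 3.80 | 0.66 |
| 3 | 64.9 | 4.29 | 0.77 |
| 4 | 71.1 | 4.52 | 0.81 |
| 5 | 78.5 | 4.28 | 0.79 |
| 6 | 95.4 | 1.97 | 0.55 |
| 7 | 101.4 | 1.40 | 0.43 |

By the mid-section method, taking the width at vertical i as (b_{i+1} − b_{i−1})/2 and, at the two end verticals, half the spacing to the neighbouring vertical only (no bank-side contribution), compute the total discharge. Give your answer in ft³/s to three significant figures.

207 ft³/s

w_1 = (39.4 − 12.9)/2 = 13.25 ft; q_1 = 0.43 × 1.60 × 13.25 = 9.116 ft³/s
w_2 = (64.9 − 12.9)/2 = 26 ft; q_2 = 0.66 × 3.80 × 26 = 65.21 ft³/s
w_3 = (71.1 − 39.4)/2 = 15.85 ft; q_3 = 0.77 × 4.29 × 15.85 = 52.36 ft³/s
w_4 = (78.5 − 64.9)/2 = 6.8 ft; q_4 = 0.81 × 4.52 × 6.8 = 24.90 ft³/s
w_5 = (95.4 − 71.1)/2 = 12.15 ft; q_5 = 0.79 × 4.28 × 12.15 = 41.08 ft³/s
w_6 = (101.4 − 78.5)/2 = 11.45 ft; q_6 = 0.55 × 1.97 × 11.45 = 12.41 ft³/s
w_7 = (101.4 − 95.4)/2 = 3 ft; q_7 = 0.43 × 1.40 × 3 = 1.806 ft³/s
Q = Σ qᵢ = 206.9 ft³/s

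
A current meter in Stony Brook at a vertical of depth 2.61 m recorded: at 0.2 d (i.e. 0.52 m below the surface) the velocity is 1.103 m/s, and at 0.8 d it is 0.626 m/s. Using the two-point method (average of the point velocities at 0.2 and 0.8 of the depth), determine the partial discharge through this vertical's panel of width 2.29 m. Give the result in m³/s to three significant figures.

5.17 m³/s

v̄ = (1.103 + 0.626) / 2 = 0.8645 m/s
q = v̄ × d × w = 0.8645 × 2.61 × 2.29 = 5.167 m³/s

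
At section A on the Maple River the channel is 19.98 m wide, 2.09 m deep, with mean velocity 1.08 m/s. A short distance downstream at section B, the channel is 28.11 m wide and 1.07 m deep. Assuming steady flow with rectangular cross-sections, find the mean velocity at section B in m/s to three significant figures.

1.50 m/s

Q = A₁V₁ = (19.98×2.09) × 1.08 = 45.10 m³/s
A₂ = 28.11 × 1.07 = 30.08 m²
V₂ = Q/A₂ = 45.10/30.08 = 1.499 m/s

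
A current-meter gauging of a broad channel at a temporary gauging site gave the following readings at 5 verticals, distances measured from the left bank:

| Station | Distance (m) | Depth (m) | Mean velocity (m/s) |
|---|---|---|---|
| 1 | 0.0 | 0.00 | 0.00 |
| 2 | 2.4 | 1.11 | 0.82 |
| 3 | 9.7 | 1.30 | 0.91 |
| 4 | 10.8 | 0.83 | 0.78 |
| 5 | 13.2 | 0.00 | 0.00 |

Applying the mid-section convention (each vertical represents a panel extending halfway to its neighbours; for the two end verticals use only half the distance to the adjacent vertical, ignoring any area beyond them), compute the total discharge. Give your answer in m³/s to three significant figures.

10.5 m³/s

w_2 = (9.7 − 0.0)/2 = 4.85 m; q_2 = 0.82 × 1.11 × 4.85 = 4.414 m³/s
w_3 = (10.8 − 2.4)/2 = 4.2 m; q_3 = 0.91 × 1.30 × 4.2 = 4.969 m³/s
w_4 = (13.2 − 9.7)/2 = 1.75 m; q_4 = 0.78 × 0.83 × 1.75 = 1.133 m³/s
Stations 1, 5 contribute zero (depth or velocity is 0).
Q = Σ qᵢ = 10.52 m³/s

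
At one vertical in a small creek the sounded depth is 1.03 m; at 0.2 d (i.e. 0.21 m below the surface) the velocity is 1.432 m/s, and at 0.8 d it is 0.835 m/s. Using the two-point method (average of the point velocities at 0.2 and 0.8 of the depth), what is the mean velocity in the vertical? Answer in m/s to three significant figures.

1.13 m/s

v̄ = (1.432 + 0.835) / 2 = 1.134 m/s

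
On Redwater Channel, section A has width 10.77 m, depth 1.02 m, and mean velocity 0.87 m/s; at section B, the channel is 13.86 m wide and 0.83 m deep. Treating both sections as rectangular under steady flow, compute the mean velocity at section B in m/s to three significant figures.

0.831 m/s

Q = A₁V₁ = (10.77×1.02) × 0.87 = 9.557 m³/s
A₂ = 13.86 × 0.83 = 11.50 m²
V₂ = Q/A₂ = 9.557/11.50 = 0.8308 m/s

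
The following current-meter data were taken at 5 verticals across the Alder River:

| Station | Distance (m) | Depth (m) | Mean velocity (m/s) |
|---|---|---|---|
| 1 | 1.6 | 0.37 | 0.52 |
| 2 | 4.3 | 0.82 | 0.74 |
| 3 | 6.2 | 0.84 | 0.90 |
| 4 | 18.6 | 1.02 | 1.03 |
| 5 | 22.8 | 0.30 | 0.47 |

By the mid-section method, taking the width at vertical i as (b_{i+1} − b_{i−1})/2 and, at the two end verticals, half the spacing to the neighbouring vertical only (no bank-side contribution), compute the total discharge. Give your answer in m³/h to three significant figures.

w_1 = (4.3 − 1.6)/2 = 1.35 m; q_1 = 0.52 × 0.37 × 1.35 = 0.2597 m³/s
w_2 = (6.2 − 1.6)/2 = 2.3 m; q_2 = 0.74 × 0.82 × 2.3 = 1.396 m³/s
w_3 = (18.6 − 4.3)/2 = 7.15 m; q_3 = 0.90 × 0.84 × 7.15 = 5.405 m³/s
w_4 = (22.8 − 6.2)/2 = 8.3 m; q_4 = 1.03 × 1.02 × 8.3 = 8.720 m³/s
w_5 = (22.8 − 18.6)/2 = 2.1 m; q_5 = 0.47 × 0.30 × 2.1 = 0.2961 m³/s
Q = Σ qᵢ = 16.08 m³/s
= 16.08 × 3600 = 57880 m³/h

57900 m³/h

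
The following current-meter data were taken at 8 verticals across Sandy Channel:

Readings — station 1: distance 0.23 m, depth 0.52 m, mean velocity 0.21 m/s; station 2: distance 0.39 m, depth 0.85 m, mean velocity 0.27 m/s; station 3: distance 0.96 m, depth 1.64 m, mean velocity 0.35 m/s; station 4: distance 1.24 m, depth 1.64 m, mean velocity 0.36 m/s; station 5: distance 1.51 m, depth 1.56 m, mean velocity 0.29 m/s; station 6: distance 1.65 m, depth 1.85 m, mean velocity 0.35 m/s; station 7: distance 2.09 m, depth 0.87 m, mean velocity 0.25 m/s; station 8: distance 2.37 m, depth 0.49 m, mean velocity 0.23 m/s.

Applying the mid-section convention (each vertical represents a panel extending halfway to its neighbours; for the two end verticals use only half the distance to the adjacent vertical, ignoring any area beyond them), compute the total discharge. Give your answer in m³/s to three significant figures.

0.873 m³/s

w_1 = (0.39 − 0.23)/2 = 0.08 m; q_1 = 0.21 × 0.52 × 0.08 = 0.008736 m³/s
w_2 = (0.96 − 0.23)/2 = 0.365 m; q_2 = 0.27 × 0.85 × 0.365 = 0.08377 m³/s
w_3 = (1.24 − 0.39)/2 = 0.425 m; q_3 = 0.35 × 1.64 × 0.425 = 0.2440 m³/s
w_4 = (1.51 − 0.96)/2 = 0.275 m; q_4 = 0.36 × 1.64 × 0.275 = 0.1624 m³/s
w_5 = (1.65 − 1.24)/2 = 0.205 m; q_5 = 0.29 × 1.56 × 0.205 = 0.09274 m³/s
w_6 = (2.09 − 1.51)/2 = 0.29 m; q_6 = 0.35 × 1.85 × 0.29 = 0.1878 m³/s
w_7 = (2.37 − 1.65)/2 = 0.36 m; q_7 = 0.25 × 0.87 × 0.36 = 0.07830 m³/s
w_8 = (2.37 − 2.09)/2 = 0.14 m; q_8 = 0.23 × 0.49 × 0.14 = 0.01578 m³/s
Q = Σ qᵢ = 0.8734 m³/s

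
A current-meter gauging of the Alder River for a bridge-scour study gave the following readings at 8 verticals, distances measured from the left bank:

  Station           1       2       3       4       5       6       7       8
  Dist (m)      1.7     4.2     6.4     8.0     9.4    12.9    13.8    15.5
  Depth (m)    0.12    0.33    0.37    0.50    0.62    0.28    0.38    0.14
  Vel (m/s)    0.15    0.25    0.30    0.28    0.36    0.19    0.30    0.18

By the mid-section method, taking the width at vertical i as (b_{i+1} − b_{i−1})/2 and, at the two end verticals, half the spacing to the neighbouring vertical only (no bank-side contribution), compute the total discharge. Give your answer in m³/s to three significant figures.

1.47 m³/s

w_1 = (4.2 − 1.7)/2 = 1.25 m; q_1 = 0.15 × 0.12 × 1.25 = 0.02250 m³/s
w_2 = (6.4 − 1.7)/2 = 2.35 m; q_2 = 0.25 × 0.33 × 2.35 = 0.1939 m³/s
w_3 = (8.0 − 4.2)/2 = 1.9 m; q_3 = 0.30 × 0.37 × 1.9 = 0.2109 m³/s
w_4 = (9.4 − 6.4)/2 = 1.5 m; q_4 = 0.28 × 0.50 × 1.5 = 0.2100 m³/s
w_5 = (12.9 − 8.0)/2 = 2.45 m; q_5 = 0.36 × 0.62 × 2.45 = 0.5468 m³/s
w_6 = (13.8 − 9.4)/2 = 2.2 m; q_6 = 0.19 × 0.28 × 2.2 = 0.1170 m³/s
w_7 = (15.5 − 12.9)/2 = 1.3 m; q_7 = 0.30 × 0.38 × 1.3 = 0.1482 m³/s
w_8 = (15.5 − 13.8)/2 = 0.85 m; q_8 = 0.18 × 0.14 × 0.85 = 0.02142 m³/s
Q = Σ qᵢ = 1.471 m³/s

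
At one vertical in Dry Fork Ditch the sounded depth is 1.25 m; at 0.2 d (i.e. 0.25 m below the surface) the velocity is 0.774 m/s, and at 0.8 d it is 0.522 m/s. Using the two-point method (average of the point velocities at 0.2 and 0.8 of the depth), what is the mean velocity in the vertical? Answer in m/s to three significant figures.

0.648 m/s

v̄ = (0.774 + 0.522) / 2 = 0.6480 m/s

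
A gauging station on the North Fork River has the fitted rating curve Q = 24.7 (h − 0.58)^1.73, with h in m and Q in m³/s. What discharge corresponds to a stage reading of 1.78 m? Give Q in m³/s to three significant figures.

33.9 m³/s

Q = 24.7 × (1.78 − 0.58)^1.73 = 24.7 × 1.2^1.73 = 33.86 m³/s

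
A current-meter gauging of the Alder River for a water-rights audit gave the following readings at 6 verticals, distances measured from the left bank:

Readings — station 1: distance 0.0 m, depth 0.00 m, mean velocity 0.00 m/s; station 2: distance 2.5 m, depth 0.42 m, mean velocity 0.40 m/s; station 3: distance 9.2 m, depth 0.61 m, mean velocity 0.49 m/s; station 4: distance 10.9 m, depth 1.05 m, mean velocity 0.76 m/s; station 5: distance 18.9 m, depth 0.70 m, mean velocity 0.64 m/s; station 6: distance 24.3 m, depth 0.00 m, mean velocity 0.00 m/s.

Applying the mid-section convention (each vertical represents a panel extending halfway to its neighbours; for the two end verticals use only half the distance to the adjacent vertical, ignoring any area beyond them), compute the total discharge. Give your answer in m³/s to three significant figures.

w_2 = (9.2 − 0.0)/2 = 4.6 m; q_2 = 0.40 × 0.42 × 4.6 = 0.7728 m³/s
w_3 = (10.9 − 2.5)/2 = 4.2 m; q_3 = 0.49 × 0.61 × 4.2 = 1.255 m³/s
w_4 = (18.9 − 9.2)/2 = 4.85 m; q_4 = 0.76 × 1.05 × 4.85 = 3.870 m³/s
w_5 = (24.3 − 10.9)/2 = 6.7 m; q_5 = 0.64 × 0.70 × 6.7 = 3.002 m³/s
Stations 1, 6 contribute zero (depth or velocity is 0).
Q = Σ qᵢ = 8.900 m³/s

8.90 m³/s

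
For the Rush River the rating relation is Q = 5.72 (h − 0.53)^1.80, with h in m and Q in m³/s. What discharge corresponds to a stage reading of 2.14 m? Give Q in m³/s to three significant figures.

Q = 5.72 × (2.14 − 0.53)^1.80 = 5.72 × 1.61^1.80 = 13.48 m³/s

13.5 m³/s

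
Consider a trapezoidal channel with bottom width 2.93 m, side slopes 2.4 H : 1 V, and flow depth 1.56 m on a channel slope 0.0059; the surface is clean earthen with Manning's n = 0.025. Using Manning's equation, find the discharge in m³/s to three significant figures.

30.8 m³/s

A = (b + z·y)·y = (2.93 + 2.4×1.56)×1.56 = 10.41 m²
P = b + 2y√(1+z²) = 2.93 + 2×1.56×√(1+2.4²) = 11.04 m
R = A/P = 10.41/11.04 = 0.9429 m
Q = (1/n)·A·R^(2/3)·S^(1/2) = (1/0.025) × 10.41 × 0.9429^(2/3) × 0.0059^(1/2) = 30.76 m³/s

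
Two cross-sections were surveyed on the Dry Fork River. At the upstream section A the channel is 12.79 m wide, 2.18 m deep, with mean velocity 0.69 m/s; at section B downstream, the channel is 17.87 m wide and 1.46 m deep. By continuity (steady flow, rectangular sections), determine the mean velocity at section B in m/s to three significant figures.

0.737 m/s

Q = A₁V₁ = (12.79×2.18) × 0.69 = 19.24 m³/s
A₂ = 17.87 × 1.46 = 26.09 m²
V₂ = Q/A₂ = 19.24/26.09 = 0.7374 m/s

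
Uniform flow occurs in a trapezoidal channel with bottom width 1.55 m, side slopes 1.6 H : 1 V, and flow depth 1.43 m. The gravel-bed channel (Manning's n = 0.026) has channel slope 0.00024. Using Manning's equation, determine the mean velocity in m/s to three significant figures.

A = (b + z·y)·y = (1.55 + 1.6×1.43)×1.43 = 5.488 m²
P = b + 2y√(1+z²) = 1.55 + 2×1.43×√(1+1.6²) = 6.946 m
R = A/P = 5.488/6.946 = 0.7901 m
Q = (1/n)·A·R^(2/3)·S^(1/2) = (1/0.026) × 5.488 × 0.7901^(2/3) × 0.00024^(1/2) = 2.795 m³/s
V = Q/A = 2.795/5.488 = 0.5092 m/s

0.509 m/s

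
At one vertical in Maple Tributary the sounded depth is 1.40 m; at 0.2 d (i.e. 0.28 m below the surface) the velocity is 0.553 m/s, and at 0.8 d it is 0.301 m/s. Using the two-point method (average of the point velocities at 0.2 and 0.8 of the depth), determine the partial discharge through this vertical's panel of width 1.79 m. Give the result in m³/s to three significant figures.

v̄ = (0.553 + 0.301) / 2 = 0.4270 m/s
q = v̄ × d × w = 0.4270 × 1.40 × 1.79 = 1.070 m³/s

1.07 m³/s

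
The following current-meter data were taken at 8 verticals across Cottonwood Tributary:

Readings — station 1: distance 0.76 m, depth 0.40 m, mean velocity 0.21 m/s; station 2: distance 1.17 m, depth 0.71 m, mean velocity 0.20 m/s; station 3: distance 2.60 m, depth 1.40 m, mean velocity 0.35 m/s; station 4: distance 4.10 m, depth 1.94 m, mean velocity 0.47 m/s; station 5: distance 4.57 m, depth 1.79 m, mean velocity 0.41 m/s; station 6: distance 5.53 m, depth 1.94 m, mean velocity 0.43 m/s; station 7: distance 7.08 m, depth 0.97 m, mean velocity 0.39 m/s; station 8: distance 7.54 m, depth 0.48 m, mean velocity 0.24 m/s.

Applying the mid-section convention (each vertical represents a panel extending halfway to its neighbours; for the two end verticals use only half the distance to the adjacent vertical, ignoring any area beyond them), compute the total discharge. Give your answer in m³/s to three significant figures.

w_1 = (1.17 − 0.76)/2 = 0.205 m; q_1 = 0.21 × 0.40 × 0.205 = 0.01722 m³/s
w_2 = (2.60 − 0.76)/2 = 0.92 m; q_2 = 0.20 × 0.71 × 0.92 = 0.1306 m³/s
w_3 = (4.10 − 1.17)/2 = 1.465 m; q_3 = 0.35 × 1.40 × 1.465 = 0.7179 m³/s
w_4 = (4.57 − 2.60)/2 = 0.985 m; q_4 = 0.47 × 1.94 × 0.985 = 0.8981 m³/s
w_5 = (5.53 − 4.10)/2 = 0.715 m; q_5 = 0.41 × 1.79 × 0.715 = 0.5247 m³/s
w_6 = (7.08 − 4.57)/2 = 1.255 m; q_6 = 0.43 × 1.94 × 1.255 = 1.047 m³/s
w_7 = (7.54 − 5.53)/2 = 1.005 m; q_7 = 0.39 × 0.97 × 1.005 = 0.3802 m³/s
w_8 = (7.54 − 7.08)/2 = 0.23 m; q_8 = 0.24 × 0.48 × 0.23 = 0.02650 m³/s
Q = Σ qᵢ = 3.742 m³/s

3.74 m³/s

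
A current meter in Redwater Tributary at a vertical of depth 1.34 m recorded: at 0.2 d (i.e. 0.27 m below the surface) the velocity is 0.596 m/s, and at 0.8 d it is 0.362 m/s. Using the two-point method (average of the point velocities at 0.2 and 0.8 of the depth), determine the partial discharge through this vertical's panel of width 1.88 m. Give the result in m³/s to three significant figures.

v̄ = (0.596 + 0.362) / 2 = 0.4790 m/s
q = v̄ × d × w = 0.4790 × 1.34 × 1.88 = 1.207 m³/s

1.21 m³/s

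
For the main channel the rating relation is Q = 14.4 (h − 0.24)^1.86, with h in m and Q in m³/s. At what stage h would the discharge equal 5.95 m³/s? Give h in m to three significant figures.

0.862 m

h − h₀ = (Q/C)^(1/b) = (5.95/14.4)^(1/1.86) = 0.6218 m
h = 0.24 + 0.6218 = 0.8618 m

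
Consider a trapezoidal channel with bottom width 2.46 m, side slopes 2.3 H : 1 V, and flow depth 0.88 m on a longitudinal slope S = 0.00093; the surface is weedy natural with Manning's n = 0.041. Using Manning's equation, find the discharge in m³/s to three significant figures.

2.03 m³/s

A = (b + z·y)·y = (2.46 + 2.3×0.88)×0.88 = 3.946 m²
P = b + 2y√(1+z²) = 2.46 + 2×0.88×√(1+2.3²) = 6.874 m
R = A/P = 3.946/6.874 = 0.5740 m
Q = (1/n)·A·R^(2/3)·S^(1/2) = (1/0.041) × 3.946 × 0.5740^(2/3) × 0.00093^(1/2) = 2.027 m³/s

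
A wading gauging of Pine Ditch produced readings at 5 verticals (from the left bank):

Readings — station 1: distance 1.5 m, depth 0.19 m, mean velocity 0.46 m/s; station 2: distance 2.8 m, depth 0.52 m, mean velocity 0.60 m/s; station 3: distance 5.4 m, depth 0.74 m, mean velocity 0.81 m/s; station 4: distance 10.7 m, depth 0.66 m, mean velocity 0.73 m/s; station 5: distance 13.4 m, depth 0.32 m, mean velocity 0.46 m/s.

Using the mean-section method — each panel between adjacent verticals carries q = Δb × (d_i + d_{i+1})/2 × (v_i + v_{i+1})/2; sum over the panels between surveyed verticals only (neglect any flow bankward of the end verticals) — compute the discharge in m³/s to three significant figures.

5.04 m³/s

Panel 1-2: Δb = 1.3 m, d̄ = (0.19+0.52)/2 = 0.355, v̄ = (0.46+0.60)/2 = 0.53 → q = 1.3×0.355×0.53 = 0.2446 m³/s
Panel 2-3: Δb = 2.6 m, d̄ = (0.52+0.74)/2 = 0.63, v̄ = (0.60+0.81)/2 = 0.705 → q = 2.6×0.63×0.705 = 1.155 m³/s
Panel 3-4: Δb = 5.3 m, d̄ = (0.74+0.66)/2 = 0.7, v̄ = (0.81+0.73)/2 = 0.77 → q = 5.3×0.7×0.77 = 2.857 m³/s
Panel 4-5: Δb = 2.7 m, d̄ = (0.66+0.32)/2 = 0.49, v̄ = (0.73+0.46)/2 = 0.595 → q = 2.7×0.49×0.595 = 0.7872 m³/s
Q = Σ q = 5.043 m³/s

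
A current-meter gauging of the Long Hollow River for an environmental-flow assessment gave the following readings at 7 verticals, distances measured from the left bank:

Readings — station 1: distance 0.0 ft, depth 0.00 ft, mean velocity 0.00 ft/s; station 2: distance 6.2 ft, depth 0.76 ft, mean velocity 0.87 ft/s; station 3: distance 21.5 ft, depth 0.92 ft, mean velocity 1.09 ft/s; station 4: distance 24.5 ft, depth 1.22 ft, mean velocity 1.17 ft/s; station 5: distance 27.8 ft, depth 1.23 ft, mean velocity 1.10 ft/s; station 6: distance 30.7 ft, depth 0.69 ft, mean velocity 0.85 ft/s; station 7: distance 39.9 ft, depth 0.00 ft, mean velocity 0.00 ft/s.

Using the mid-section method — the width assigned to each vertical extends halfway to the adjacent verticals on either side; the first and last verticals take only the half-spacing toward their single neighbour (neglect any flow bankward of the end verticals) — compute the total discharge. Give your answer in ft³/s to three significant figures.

28.5 ft³/s

w_2 = (21.5 − 0.0)/2 = 10.75 ft; q_2 = 0.87 × 0.76 × 10.75 = 7.108 ft³/s
w_3 = (24.5 − 6.2)/2 = 9.15 ft; q_3 = 1.09 × 0.92 × 9.15 = 9.176 ft³/s
w_4 = (27.8 − 21.5)/2 = 3.15 ft; q_4 = 1.17 × 1.22 × 3.15 = 4.496 ft³/s
w_5 = (30.7 − 24.5)/2 = 3.1 ft; q_5 = 1.10 × 1.23 × 3.1 = 4.194 ft³/s
w_6 = (39.9 − 27.8)/2 = 6.05 ft; q_6 = 0.85 × 0.69 × 6.05 = 3.548 ft³/s
Stations 1, 7 contribute zero (depth or velocity is 0).
Q = Σ qᵢ = 28.52 ft³/s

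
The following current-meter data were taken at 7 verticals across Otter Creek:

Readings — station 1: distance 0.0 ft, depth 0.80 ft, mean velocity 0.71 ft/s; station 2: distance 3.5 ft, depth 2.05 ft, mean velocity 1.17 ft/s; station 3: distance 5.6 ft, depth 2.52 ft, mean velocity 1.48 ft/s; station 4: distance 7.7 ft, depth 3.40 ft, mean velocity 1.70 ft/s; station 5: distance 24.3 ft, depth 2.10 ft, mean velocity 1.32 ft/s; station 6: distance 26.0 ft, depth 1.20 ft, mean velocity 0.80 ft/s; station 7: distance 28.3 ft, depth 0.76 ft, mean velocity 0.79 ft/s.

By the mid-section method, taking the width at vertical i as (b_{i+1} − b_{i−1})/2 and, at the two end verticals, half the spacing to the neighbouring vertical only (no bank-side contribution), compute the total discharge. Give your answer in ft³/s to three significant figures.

w_1 = (3.5 − 0.0)/2 = 1.75 ft; q_1 = 0.71 × 0.80 × 1.75 = 0.9940 ft³/s
w_2 = (5.6 − 0.0)/2 = 2.8 ft; q_2 = 1.17 × 2.05 × 2.8 = 6.716 ft³/s
w_3 = (7.7 − 3.5)/2 = 2.1 ft; q_3 = 1.48 × 2.52 × 2.1 = 7.832 ft³/s
w_4 = (24.3 − 5.6)/2 = 9.35 ft; q_4 = 1.70 × 3.40 × 9.35 = 54.04 ft³/s
w_5 = (26.0 − 7.7)/2 = 9.15 ft; q_5 = 1.32 × 2.10 × 9.15 = 25.36 ft³/s
w_6 = (28.3 − 24.3)/2 = 2 ft; q_6 = 0.80 × 1.20 × 2 = 1.920 ft³/s
w_7 = (28.3 − 26.0)/2 = 1.15 ft; q_7 = 0.79 × 0.76 × 1.15 = 0.6905 ft³/s
Q = Σ qᵢ = 97.56 ft³/s

97.6 ft³/s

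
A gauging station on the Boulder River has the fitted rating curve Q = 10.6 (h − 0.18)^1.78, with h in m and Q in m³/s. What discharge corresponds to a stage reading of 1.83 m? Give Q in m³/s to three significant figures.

25.8 m³/s

Q = 10.6 × (1.83 − 0.18)^1.78 = 10.6 × 1.65^1.78 = 25.85 m³/s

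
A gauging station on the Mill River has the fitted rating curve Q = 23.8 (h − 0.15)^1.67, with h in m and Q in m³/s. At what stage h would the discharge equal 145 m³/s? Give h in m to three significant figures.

h − h₀ = (Q/C)^(1/b) = (145/23.8)^(1/1.67) = 2.951 m
h = 0.15 + 2.951 = 3.101 m

3.10 m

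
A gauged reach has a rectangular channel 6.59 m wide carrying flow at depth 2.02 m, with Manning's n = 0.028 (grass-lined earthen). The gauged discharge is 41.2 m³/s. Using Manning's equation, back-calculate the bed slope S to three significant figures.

A = b·y = 6.59 × 2.02 = 13.31 m²
P = b + 2y = 6.59 + 2×2.02 = 10.63 m
R = A/P = 13.31/10.63 = 1.252 m
S = (Q·n / (1·A·R^(2/3)))² = (41.2×0.028 / (1×13.31×1.162))² = 0.005564

0.00556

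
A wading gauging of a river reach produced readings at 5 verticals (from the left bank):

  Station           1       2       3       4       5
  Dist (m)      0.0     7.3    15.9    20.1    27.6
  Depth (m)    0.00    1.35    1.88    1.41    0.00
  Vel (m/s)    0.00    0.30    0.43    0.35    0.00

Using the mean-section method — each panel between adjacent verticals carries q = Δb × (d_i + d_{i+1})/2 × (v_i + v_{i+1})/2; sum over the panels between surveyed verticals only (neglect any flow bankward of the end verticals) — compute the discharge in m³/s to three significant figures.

Panel 1-2: Δb = 7.3 m, d̄ = (0.00+1.35)/2 = 0.675, v̄ = (0.00+0.30)/2 = 0.15 → q = 7.3×0.675×0.15 = 0.7391 m³/s
Panel 2-3: Δb = 8.6 m, d̄ = (1.35+1.88)/2 = 1.615, v̄ = (0.30+0.43)/2 = 0.365 → q = 8.6×1.615×0.365 = 5.069 m³/s
Panel 3-4: Δb = 4.2 m, d̄ = (1.88+1.41)/2 = 1.645, v̄ = (0.43+0.35)/2 = 0.39 → q = 4.2×1.645×0.39 = 2.695 m³/s
Panel 4-5: Δb = 7.5 m, d̄ = (1.41+0.00)/2 = 0.705, v̄ = (0.35+0.00)/2 = 0.175 → q = 7.5×0.705×0.175 = 0.9253 m³/s
Q = Σ q = 9.428 m³/s

9.43 m³/s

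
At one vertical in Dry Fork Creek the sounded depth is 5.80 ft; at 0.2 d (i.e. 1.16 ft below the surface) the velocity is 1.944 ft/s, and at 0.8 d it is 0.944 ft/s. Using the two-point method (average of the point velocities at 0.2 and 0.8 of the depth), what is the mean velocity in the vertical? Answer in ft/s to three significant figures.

v̄ = (1.944 + 0.944) / 2 = 1.444 ft/s

1.44 ft/s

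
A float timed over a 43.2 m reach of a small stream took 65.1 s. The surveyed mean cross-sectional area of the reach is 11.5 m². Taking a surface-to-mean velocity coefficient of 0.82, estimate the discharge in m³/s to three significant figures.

6.26 m³/s

v_surface = L / t̄ = 43.2 / 65.1 = 0.6636 m/s
v_mean = 0.82 × 0.6636 = 0.5441 m/s
Q = A × v_mean = 11.5 × 0.5441 = 6.258 m³/s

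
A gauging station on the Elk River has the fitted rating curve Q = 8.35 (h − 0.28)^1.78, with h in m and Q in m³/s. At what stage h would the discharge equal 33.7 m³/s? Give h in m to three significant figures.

h − h₀ = (Q/C)^(1/b) = (33.7/8.35)^(1/1.78) = 2.190 m
h = 0.28 + 2.190 = 2.470 m

2.47 m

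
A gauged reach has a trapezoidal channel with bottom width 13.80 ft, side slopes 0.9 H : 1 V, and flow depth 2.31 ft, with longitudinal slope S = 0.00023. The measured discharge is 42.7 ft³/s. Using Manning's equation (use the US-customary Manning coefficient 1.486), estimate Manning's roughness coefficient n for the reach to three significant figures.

0.0290

A = (b + z·y)·y = (13.80 + 0.9×2.31)×2.31 = 36.68 ft²
P = b + 2y√(1+z²) = 13.80 + 2×2.31×√(1+0.9²) = 20.02 ft
R = A/P = 36.68/20.02 = 1.833 ft
n = (1.486/Q)·A·R^(2/3)·S^(1/2) = (1.486/42.7) × 36.68 × 1.498 × 0.01517 = 0.02899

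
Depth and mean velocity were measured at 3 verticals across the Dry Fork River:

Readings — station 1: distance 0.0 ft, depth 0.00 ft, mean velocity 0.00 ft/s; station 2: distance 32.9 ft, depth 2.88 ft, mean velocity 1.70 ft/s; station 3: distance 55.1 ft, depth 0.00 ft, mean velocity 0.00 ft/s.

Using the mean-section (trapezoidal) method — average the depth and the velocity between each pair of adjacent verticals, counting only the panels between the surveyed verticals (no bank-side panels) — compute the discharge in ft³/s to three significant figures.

67.4 ft³/s

Panel 1-2: Δb = 32.9 ft, d̄ = (0.00+2.88)/2 = 1.44, v̄ = (0.00+1.70)/2 = 0.85 → q = 32.9×1.44×0.85 = 40.27 ft³/s
Panel 2-3: Δb = 22.2 ft, d̄ = (2.88+0.00)/2 = 1.44, v̄ = (1.70+0.00)/2 = 0.85 → q = 22.2×1.44×0.85 = 27.17 ft³/s
Q = Σ q = 67.44 ft³/s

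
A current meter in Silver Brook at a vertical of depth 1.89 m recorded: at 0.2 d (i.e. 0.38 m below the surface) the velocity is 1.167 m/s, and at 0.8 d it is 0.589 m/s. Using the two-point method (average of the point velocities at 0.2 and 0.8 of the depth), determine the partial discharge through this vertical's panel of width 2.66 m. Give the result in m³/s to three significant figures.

v̄ = (1.167 + 0.589) / 2 = 0.8780 m/s
q = v̄ × d × w = 0.8780 × 1.89 × 2.66 = 4.414 m³/s

4.41 m³/s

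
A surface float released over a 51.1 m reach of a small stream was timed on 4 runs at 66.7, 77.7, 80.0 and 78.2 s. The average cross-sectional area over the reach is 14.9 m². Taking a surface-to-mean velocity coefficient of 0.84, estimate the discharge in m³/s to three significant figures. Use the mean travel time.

8.45 m³/s

t̄ = (66.7 + 77.7 + 80.0 + 78.2) / 4 = 75.65 s
v_surface = L / t̄ = 51.1 / 75.65 = 0.6755 m/s
v_mean = 0.84 × 0.6755 = 0.5674 m/s
Q = A × v_mean = 14.9 × 0.5674 = 8.454 m³/s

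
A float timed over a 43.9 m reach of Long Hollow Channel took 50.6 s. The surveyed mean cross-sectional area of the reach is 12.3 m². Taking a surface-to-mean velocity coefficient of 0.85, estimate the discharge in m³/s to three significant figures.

v_surface = L / t̄ = 43.9 / 50.6 = 0.8676 m/s
v_mean = 0.85 × 0.8676 = 0.7375 m/s
Q = A × v_mean = 12.3 × 0.7375 = 9.071 m³/s

9.07 m³/s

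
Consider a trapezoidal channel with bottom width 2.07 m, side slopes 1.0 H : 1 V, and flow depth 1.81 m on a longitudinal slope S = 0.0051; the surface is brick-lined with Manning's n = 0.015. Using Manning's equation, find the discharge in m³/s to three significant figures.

32.9 m³/s

A = (b + z·y)·y = (2.07 + 1.0×1.81)×1.81 = 7.023 m²
P = b + 2y√(1+z²) = 2.07 + 2×1.81×√(1+1.0²) = 7.189 m
R = A/P = 7.023/7.189 = 0.9768 m
Q = (1/n)·A·R^(2/3)·S^(1/2) = (1/0.015) × 7.023 × 0.9768^(2/3) × 0.0051^(1/2) = 32.92 m³/s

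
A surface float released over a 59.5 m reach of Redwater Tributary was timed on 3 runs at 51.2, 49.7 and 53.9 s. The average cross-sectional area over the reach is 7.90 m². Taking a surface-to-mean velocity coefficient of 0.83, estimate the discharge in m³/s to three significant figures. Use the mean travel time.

7.56 m³/s

t̄ = (51.2 + 49.7 + 53.9) / 3 = 51.6 s
v_surface = L / t̄ = 59.5 / 51.6 = 1.153 m/s
v_mean = 0.83 × 1.153 = 0.9571 m/s
Q = A × v_mean = 7.90 × 0.9571 = 7.561 m³/s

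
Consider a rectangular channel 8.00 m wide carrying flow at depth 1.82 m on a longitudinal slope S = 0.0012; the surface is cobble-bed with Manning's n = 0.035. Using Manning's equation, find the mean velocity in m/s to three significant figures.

1.15 m/s

A = b·y = 8.00 × 1.82 = 14.56 m²
P = b + 2y = 8.00 + 2×1.82 = 11.64 m
R = A/P = 14.56/11.64 = 1.251 m
Q = (1/n)·A·R^(2/3)·S^(1/2) = (1/0.035) × 14.56 × 1.251^(2/3) × 0.0012^(1/2) = 16.73 m³/s
V = Q/A = 16.73/14.56 = 1.149 m/s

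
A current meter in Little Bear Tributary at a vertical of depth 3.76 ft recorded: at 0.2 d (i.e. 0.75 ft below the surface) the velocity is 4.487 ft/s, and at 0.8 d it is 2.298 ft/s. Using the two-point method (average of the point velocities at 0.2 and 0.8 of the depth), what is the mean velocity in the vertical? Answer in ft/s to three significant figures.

v̄ = (4.487 + 2.298) / 2 = 3.393 ft/s

3.39 ft/s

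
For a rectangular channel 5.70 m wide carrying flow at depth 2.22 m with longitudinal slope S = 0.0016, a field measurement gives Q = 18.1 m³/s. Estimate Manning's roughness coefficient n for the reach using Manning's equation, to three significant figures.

A = b·y = 5.70 × 2.22 = 12.65 m²
P = b + 2y = 5.70 + 2×2.22 = 10.14 m
R = A/P = 12.65/10.14 = 1.248 m
n = (1/Q)·A·R^(2/3)·S^(1/2) = (1/18.1) × 12.65 × 1.159 × 0.04000 = 0.03241

0.0324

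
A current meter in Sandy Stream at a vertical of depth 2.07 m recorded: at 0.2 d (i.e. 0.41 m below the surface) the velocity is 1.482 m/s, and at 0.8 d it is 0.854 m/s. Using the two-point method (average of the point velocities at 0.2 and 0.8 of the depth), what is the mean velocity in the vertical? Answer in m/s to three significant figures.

v̄ = (1.482 + 0.854) / 2 = 1.168 m/s

1.17 m/s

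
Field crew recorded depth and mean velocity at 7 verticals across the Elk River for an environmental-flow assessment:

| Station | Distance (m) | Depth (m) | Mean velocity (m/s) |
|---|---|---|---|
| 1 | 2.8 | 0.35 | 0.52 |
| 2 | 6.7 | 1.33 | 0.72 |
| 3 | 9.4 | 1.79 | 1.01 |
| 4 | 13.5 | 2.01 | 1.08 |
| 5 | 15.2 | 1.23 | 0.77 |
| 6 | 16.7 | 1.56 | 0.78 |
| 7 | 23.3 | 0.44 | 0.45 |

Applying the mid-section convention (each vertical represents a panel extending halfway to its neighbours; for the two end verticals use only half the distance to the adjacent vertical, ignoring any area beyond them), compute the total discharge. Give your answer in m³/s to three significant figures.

w_1 = (6.7 − 2.8)/2 = 1.95 m; q_1 = 0.52 × 0.35 × 1.95 = 0.3549 m³/s
w_2 = (9.4 − 2.8)/2 = 3.3 m; q_2 = 0.72 × 1.33 × 3.3 = 3.160 m³/s
w_3 = (13.5 − 6.7)/2 = 3.4 m; q_3 = 1.01 × 1.79 × 3.4 = 6.147 m³/s
w_4 = (15.2 − 9.4)/2 = 2.9 m; q_4 = 1.08 × 2.01 × 2.9 = 6.295 m³/s
w_5 = (16.7 − 13.5)/2 = 1.6 m; q_5 = 0.77 × 1.23 × 1.6 = 1.515 m³/s
w_6 = (23.3 − 15.2)/2 = 4.05 m; q_6 = 0.78 × 1.56 × 4.05 = 4.928 m³/s
w_7 = (23.3 − 16.7)/2 = 3.3 m; q_7 = 0.45 × 0.44 × 3.3 = 0.6534 m³/s
Q = Σ qᵢ = 23.05 m³/s

23.1 m³/s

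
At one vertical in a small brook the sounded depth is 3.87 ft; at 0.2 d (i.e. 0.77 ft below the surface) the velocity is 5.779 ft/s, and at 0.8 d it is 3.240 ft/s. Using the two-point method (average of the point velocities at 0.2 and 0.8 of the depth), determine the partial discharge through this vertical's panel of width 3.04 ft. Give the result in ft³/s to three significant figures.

53.1 ft³/s

v̄ = (5.779 + 3.240) / 2 = 4.510 ft/s
q = v̄ × d × w = 4.510 × 3.87 × 3.04 = 53.05 ft³/s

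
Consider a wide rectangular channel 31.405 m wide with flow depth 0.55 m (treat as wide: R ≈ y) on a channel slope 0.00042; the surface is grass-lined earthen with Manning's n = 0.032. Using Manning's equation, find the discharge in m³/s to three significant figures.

A = b·y = 31.405 × 0.55 = 17.27 m²
Wide channel: R ≈ y = 0.55 m
Q = (1/n)·A·R^(2/3)·S^(1/2) = (1/0.032) × 17.27 × 0.5500^(2/3) × 0.00042^(1/2) = 7.426 m³/s

7.43 m³/s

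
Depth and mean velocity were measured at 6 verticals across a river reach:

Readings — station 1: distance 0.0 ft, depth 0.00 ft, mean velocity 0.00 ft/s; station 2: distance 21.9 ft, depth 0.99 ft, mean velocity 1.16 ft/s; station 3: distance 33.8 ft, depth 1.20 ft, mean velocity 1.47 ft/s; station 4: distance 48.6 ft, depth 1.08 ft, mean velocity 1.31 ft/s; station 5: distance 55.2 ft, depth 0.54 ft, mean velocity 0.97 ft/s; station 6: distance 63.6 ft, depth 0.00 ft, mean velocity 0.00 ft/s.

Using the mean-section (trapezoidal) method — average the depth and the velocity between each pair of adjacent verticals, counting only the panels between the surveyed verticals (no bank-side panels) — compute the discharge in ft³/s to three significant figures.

54.1 ft³/s

Panel 1-2: Δb = 21.9 ft, d̄ = (0.00+0.99)/2 = 0.495, v̄ = (0.00+1.16)/2 = 0.58 → q = 21.9×0.495×0.58 = 6.287 ft³/s
Panel 2-3: Δb = 11.9 ft, d̄ = (0.99+1.20)/2 = 1.095, v̄ = (1.16+1.47)/2 = 1.315 → q = 11.9×1.095×1.315 = 17.14 ft³/s
Panel 3-4: Δb = 14.8 ft, d̄ = (1.20+1.08)/2 = 1.14, v̄ = (1.47+1.31)/2 = 1.39 → q = 14.8×1.14×1.39 = 23.45 ft³/s
Panel 4-5: Δb = 6.6 ft, d̄ = (1.08+0.54)/2 = 0.81, v̄ = (1.31+0.97)/2 = 1.14 → q = 6.6×0.81×1.14 = 6.094 ft³/s
Panel 5-6: Δb = 8.4 ft, d̄ = (0.54+0.00)/2 = 0.27, v̄ = (0.97+0.00)/2 = 0.485 → q = 8.4×0.27×0.485 = 1.100 ft³/s
Q = Σ q = 54.07 ft³/s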